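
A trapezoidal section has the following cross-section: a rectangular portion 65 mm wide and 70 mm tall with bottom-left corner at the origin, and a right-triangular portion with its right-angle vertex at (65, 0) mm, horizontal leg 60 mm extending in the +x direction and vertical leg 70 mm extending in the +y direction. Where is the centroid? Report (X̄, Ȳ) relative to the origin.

Part | A | x̄ᵢ | ȳᵢ | A·x̄ᵢ | A·ȳᵢ
rectangular portion | 4550.00 | 32.50 | 35.00 | 147875.00 | 159250.00
triangular portion | 2100.00 | 85.00 | 23.33 | 178500.00 | 49000.00
Σ | 6650.00 |  |  | 326375.00 | 208250.00
X̄ = 326375.00 / 6650.00 = 49.08 mm
Ȳ = 208250.00 / 6650.00 = 31.32 mm

X̄ = 49.08 mm, Ȳ = 31.32 mm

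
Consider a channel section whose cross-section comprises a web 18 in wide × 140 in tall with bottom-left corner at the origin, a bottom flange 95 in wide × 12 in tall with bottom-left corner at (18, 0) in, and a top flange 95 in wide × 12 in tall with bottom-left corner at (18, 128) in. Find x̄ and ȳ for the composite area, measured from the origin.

web: A = 18 × 140 = 2520.00, centroid at (9.00, 70.00).
bottom flange: A = 95 × 12 = 1140.00, centroid at (65.50, 6.00).
top flange: A = 95 × 12 = 1140.00, centroid at (65.50, 134.00).
ΣA = 4800.00 in²
ΣAx̄ = (2520.00)(9.00) + (1140.00)(65.50) + (1140.00)(65.50) = 172020.00 in³
ΣAȳ = (2520.00)(70.00) + (1140.00)(6.00) + (1140.00)(134.00) = 336000.00 in³
x̄ = 172020.00 / 4800.00 = 35.84 in
ȳ = 336000.00 / 4800.00 = 70.00 in

x̄ = 35.84 in, ȳ = 70.00 in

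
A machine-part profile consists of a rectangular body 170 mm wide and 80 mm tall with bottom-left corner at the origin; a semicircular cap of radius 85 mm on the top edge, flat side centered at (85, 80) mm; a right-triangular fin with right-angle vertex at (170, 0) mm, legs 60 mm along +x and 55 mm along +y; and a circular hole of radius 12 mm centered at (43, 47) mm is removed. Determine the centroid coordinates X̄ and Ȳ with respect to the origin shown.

rectangular body: A = 170 × 80 = 13600.00, centroid at (85.00, 40.00).
semicircular top: A = ½π·85² = 11349.00, centroid at (85.00, 116.08).
triangular fin: A = ½·60·55 = 1650.00, centroid at (190.00, 18.33).
hole: A = −π·12² = -452.39, centroid at (43.00, 47.00).
ΣA = 26146.61 mm², ΣAX̄ = 2414712.55 mm³, ΣAȲ = 1870324.64 mm³.
X̄ = 2414712.55/26146.61 = 92.35 mm; Ȳ = 1870324.64/26146.61 = 71.53 mm.

X̄ = 92.35 mm, Ȳ = 71.53 mm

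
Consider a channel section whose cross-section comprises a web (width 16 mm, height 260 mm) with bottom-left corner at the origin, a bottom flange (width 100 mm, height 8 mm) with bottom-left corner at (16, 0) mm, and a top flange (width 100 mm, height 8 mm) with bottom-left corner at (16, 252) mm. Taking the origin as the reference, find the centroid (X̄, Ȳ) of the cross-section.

X̄ = 24.11 mm, Ȳ = 130.00 mm

Part | A | x̄ᵢ | ȳᵢ | A·x̄ᵢ | A·ȳᵢ
web | 4160.00 | 8.00 | 130.00 | 33280.00 | 540800.00
bottom flange | 800.00 | 66.00 | 4.00 | 52800.00 | 3200.00
top flange | 800.00 | 66.00 | 256.00 | 52800.00 | 204800.00
Σ | 5760.00 |  |  | 138880.00 | 748800.00
X̄ = 138880.00 / 5760.00 = 24.11 mm
Ȳ = 748800.00 / 5760.00 = 130.00 mm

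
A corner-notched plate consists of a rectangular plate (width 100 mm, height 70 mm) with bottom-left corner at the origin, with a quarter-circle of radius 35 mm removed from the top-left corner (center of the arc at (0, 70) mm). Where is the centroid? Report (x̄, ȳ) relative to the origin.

Part | A | x̄ᵢ | ȳᵢ | A·x̄ᵢ | A·ȳᵢ
plate | 7000.00 | 50.00 | 35.00 | 350000.00 | 245000.00
removed quarter-circle | -962.11 | 14.85 | 55.15 | -14291.67 | -53056.23
Σ | 6037.89 |  |  | 335708.33 | 191943.77
x̄ = 335708.33 / 6037.89 = 55.60 mm
ȳ = 191943.77 / 6037.89 = 31.79 mm

x̄ = 55.60 mm, ȳ = 31.79 mm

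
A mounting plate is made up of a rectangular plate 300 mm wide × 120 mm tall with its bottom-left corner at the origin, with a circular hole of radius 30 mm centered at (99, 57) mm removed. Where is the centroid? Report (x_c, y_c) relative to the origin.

plate: A = 300 × 120 = 36000.00, centroid at (150.00, 60.00).
hole: A = −π·30² = -2827.43, centroid at (99.00, 57.00).
ΣA = 33172.57 mm²
ΣAx_c = (36000.00)(150.00) + (-2827.43)(99.00) = 5120084.09 mm³
ΣAy_c = (36000.00)(60.00) + (-2827.43)(57.00) = 1998836.30 mm³
x_c = 5120084.09 / 33172.57 = 154.35 mm
y_c = 1998836.30 / 33172.57 = 60.26 mm

x_c = 154.35 mm, y_c = 60.26 mm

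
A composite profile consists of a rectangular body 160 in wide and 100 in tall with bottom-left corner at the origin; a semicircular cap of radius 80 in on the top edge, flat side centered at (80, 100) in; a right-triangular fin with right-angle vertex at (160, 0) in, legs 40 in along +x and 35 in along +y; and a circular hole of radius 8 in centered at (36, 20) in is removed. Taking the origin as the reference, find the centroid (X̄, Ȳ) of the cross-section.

Part | A | x̄ᵢ | ȳᵢ | A·x̄ᵢ | A·ȳᵢ
rectangular body | 16000.00 | 80.00 | 50.00 | 1280000.00 | 800000.00
semicircular top | 10053.10 | 80.00 | 133.95 | 804247.72 | 1346642.98
triangular fin | 700.00 | 173.33 | 11.67 | 121333.33 | 8166.67
hole | -201.06 | 36.00 | 20.00 | -7238.23 | -4021.24
Σ | 26552.03 |  |  | 2198342.82 | 2150788.41
X̄ = 2198342.82 / 26552.03 = 82.79 in
Ȳ = 2150788.41 / 26552.03 = 81.00 in

X̄ = 82.79 in, Ȳ = 81.00 in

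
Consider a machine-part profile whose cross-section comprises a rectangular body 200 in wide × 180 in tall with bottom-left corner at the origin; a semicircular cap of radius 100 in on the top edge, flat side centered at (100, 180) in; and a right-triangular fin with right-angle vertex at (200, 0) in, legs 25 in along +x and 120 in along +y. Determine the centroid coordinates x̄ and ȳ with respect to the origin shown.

rectangular body: A = 200 × 180 = 36000.00, centroid at (100.00, 90.00).
semicircular top: A = ½π·100² = 15707.96, centroid at (100.00, 222.44).
triangular fin: A = ½·25·120 = 1500.00, centroid at (208.33, 40.00).
ΣA = 53207.96 in²
ΣAx̄ = (36000.00)(100.00) + (15707.96)(100.00) + (1500.00)(208.33) = 5483296.33 in³
ΣAȳ = (36000.00)(90.00) + (15707.96)(222.44) + (1500.00)(40.00) = 6794100.05 in³
x̄ = 5483296.33 / 53207.96 = 103.05 in
ȳ = 6794100.05 / 53207.96 = 127.69 in

x̄ = 103.05 in, ȳ = 127.69 in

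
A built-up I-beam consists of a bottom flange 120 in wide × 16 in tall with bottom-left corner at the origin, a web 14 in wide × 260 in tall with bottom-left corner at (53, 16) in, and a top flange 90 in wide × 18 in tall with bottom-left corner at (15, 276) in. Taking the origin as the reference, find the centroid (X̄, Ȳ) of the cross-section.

bottom flange: A = 120 × 16 = 1920.00, centroid at (60.00, 8.00).
web: A = 14 × 260 = 3640.00, centroid at (60.00, 146.00).
top flange: A = 90 × 18 = 1620.00, centroid at (60.00, 285.00).
ΣA = 7180.00 in²
ΣAX̄ = (1920.00)(60.00) + (3640.00)(60.00) + (1620.00)(60.00) = 430800.00 in³
ΣAȲ = (1920.00)(8.00) + (3640.00)(146.00) + (1620.00)(285.00) = 1008500.00 in³
X̄ = 430800.00 / 7180.00 = 60.00 in
Ȳ = 1008500.00 / 7180.00 = 140.46 in

X̄ = 60.00 in, Ȳ = 140.46 in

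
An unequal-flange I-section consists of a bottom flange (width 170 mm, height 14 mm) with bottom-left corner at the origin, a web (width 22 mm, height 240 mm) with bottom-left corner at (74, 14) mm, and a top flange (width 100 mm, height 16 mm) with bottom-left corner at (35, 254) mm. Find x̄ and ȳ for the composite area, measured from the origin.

x̄ = 85.00 mm, ȳ = 123.48 mm

bottom flange: A = 170 × 14 = 2380.00, centroid at (85.00, 7.00).
web: A = 22 × 240 = 5280.00, centroid at (85.00, 134.00).
top flange: A = 100 × 16 = 1600.00, centroid at (85.00, 262.00).
ΣA = 9260.00 mm², ΣAx̄ = 787100.00 mm³, ΣAȳ = 1143380.00 mm³.
x̄ = 787100.00/9260.00 = 85.00 mm; ȳ = 1143380.00/9260.00 = 123.48 mm.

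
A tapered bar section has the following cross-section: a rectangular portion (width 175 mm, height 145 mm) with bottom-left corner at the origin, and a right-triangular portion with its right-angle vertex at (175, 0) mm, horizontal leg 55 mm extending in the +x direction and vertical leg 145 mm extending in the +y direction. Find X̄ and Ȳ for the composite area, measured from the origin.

rectangular portion: A = 175 × 145 = 25375.00, centroid at (87.50, 72.50).
triangular portion: A = ½·55·145 = 3987.50, centroid at (193.33, 48.33).
ΣA = 29362.50 mm²
ΣAX̄ = (25375.00)(87.50) + (3987.50)(193.33) = 2991229.17 mm³
ΣAȲ = (25375.00)(72.50) + (3987.50)(48.33) = 2032416.67 mm³
X̄ = 2991229.17 / 29362.50 = 101.87 mm
Ȳ = 2032416.67 / 29362.50 = 69.22 mm

X̄ = 101.87 mm, Ȳ = 69.22 mm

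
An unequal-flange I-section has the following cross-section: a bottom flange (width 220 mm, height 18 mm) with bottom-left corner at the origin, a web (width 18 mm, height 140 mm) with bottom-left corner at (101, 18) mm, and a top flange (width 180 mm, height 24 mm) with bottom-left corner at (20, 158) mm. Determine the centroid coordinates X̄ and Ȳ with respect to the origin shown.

X̄ = 110.00 mm, Ȳ = 91.83 mm

bottom flange: A = 220 × 18 = 3960.00, centroid at (110.00, 9.00).
web: A = 18 × 140 = 2520.00, centroid at (110.00, 88.00).
top flange: A = 180 × 24 = 4320.00, centroid at (110.00, 170.00).
ΣA = 10800.00 mm²
ΣAX̄ = (3960.00)(110.00) + (2520.00)(110.00) + (4320.00)(110.00) = 1188000.00 mm³
ΣAȲ = (3960.00)(9.00) + (2520.00)(88.00) + (4320.00)(170.00) = 991800.00 mm³
X̄ = 1188000.00 / 10800.00 = 110.00 mm
Ȳ = 991800.00 / 10800.00 = 91.83 mm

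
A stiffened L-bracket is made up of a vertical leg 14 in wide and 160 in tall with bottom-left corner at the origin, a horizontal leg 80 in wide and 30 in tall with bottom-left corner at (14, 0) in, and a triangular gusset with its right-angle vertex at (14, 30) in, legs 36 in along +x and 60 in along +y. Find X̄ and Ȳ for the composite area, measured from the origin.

X̄ = 30.31 in, Ȳ = 47.06 in

vertical leg: A = 14 × 160 = 2240.00, centroid at (7.00, 80.00).
horizontal leg: A = 80 × 30 = 2400.00, centroid at (54.00, 15.00).
gusset: A = ½·36·60 = 1080.00, centroid at (26.00, 50.00).
ΣA = 5720.00 in²
ΣAX̄ = (2240.00)(7.00) + (2400.00)(54.00) + (1080.00)(26.00) = 173360.00 in³
ΣAȲ = (2240.00)(80.00) + (2400.00)(15.00) + (1080.00)(50.00) = 269200.00 in³
X̄ = 173360.00 / 5720.00 = 30.31 in
Ȳ = 269200.00 / 5720.00 = 47.06 in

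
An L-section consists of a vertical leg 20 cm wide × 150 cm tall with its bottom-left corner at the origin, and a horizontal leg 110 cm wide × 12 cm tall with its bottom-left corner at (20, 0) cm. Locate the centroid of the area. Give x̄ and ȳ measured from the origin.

vertical leg: A = 20 × 150 = 3000.00, centroid at (10.00, 75.00).
horizontal leg: A = 110 × 12 = 1320.00, centroid at (75.00, 6.00).
ΣA = 4320.00 cm²
ΣAx̄ = (3000.00)(10.00) + (1320.00)(75.00) = 129000.00 cm³
ΣAȳ = (3000.00)(75.00) + (1320.00)(6.00) = 232920.00 cm³
x̄ = 129000.00 / 4320.00 = 29.86 cm
ȳ = 232920.00 / 4320.00 = 53.92 cm

x̄ = 29.86 cm, ȳ = 53.92 cm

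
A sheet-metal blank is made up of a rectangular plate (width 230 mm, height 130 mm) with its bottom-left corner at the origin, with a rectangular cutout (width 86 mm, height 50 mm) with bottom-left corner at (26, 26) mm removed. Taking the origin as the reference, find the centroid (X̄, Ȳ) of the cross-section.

plate: A = 230 × 130 = 29900.00, centroid at (115.00, 65.00).
hole: A = −(86 × 50) = -4300.00, centroid at (69.00, 51.00).
ΣA = 25600.00 mm²
ΣAX̄ = (29900.00)(115.00) + (-4300.00)(69.00) = 3141800.00 mm³
ΣAȲ = (29900.00)(65.00) + (-4300.00)(51.00) = 1724200.00 mm³
X̄ = 3141800.00 / 25600.00 = 122.73 mm
Ȳ = 1724200.00 / 25600.00 = 67.35 mm

X̄ = 122.73 mm, Ȳ = 67.35 mm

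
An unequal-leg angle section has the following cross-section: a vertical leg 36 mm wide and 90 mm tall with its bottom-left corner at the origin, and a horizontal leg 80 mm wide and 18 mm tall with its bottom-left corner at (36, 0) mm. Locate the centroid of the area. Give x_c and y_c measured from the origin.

Part | A | x̄ᵢ | ȳᵢ | A·x̄ᵢ | A·ȳᵢ
vertical leg | 3240.00 | 18.00 | 45.00 | 58320.00 | 145800.00
horizontal leg | 1440.00 | 76.00 | 9.00 | 109440.00 | 12960.00
Σ | 4680.00 |  |  | 167760.00 | 158760.00
x_c = 167760.00 / 4680.00 = 35.85 mm
y_c = 158760.00 / 4680.00 = 33.92 mm

x_c = 35.85 mm, y_c = 33.92 mm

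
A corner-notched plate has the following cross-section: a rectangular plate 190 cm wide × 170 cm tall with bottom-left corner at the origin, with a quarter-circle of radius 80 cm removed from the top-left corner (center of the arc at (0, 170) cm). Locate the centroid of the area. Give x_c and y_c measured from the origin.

x_c = 106.25 cm, y_c = 75.59 cm

Part | A | x̄ᵢ | ȳᵢ | A·x̄ᵢ | A·ȳᵢ
plate | 32300.00 | 95.00 | 85.00 | 3068500.00 | 2745500.00
removed quarter-circle | -5026.55 | 33.95 | 136.05 | -170666.67 | -683846.54
Σ | 27273.45 |  |  | 2897833.33 | 2061653.46
x_c = 2897833.33 / 27273.45 = 106.25 cm
y_c = 2061653.46 / 27273.45 = 75.59 cm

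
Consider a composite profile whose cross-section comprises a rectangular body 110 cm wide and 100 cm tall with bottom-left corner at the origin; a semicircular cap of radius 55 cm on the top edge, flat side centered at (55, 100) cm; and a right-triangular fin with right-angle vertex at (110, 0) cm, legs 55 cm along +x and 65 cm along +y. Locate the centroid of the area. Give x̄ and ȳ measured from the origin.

rectangular body: A = 110 × 100 = 11000.00, centroid at (55.00, 50.00).
semicircular top: A = ½π·55² = 4751.66, centroid at (55.00, 123.34).
triangular fin: A = ½·55·65 = 1787.50, centroid at (128.33, 21.67).
ΣA = 17539.16 cm², ΣAx̄ = 1095737.07 cm³, ΣAȳ = 1174811.72 cm³.
x̄ = 1095737.07/17539.16 = 62.47 cm; ȳ = 1174811.72/17539.16 = 66.98 cm.

x̄ = 62.47 cm, ȳ = 66.98 cm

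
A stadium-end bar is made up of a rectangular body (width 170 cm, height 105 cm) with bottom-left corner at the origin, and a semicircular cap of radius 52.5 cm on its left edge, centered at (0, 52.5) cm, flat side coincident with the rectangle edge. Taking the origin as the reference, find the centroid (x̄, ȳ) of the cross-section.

x̄ = 64.06 cm, ȳ = 52.50 cm

rectangular body: A = 170 × 105 = 17850.00, centroid at (85.00, 52.50).
semicircular end: A = ½π·52.5² = 4329.51, centroid at (-22.28, 52.50).
ΣA = 22179.51 cm²
ΣAx̄ = (17850.00)(85.00) + (4329.51)(-22.28) = 1420781.25 cm³
ΣAȳ = (17850.00)(52.50) + (4329.51)(52.50) = 1164424.14 cm³
x̄ = 1420781.25 / 22179.51 = 64.06 cm
ȳ = 1164424.14 / 22179.51 = 52.50 cm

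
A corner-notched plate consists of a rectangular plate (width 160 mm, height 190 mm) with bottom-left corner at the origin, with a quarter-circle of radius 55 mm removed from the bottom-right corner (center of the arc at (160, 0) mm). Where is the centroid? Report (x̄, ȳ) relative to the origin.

x̄ = 75.20 mm, ȳ = 101.07 mm

Part | A | x̄ᵢ | ȳᵢ | A·x̄ᵢ | A·ȳᵢ
plate | 30400.00 | 80.00 | 95.00 | 2432000.00 | 2888000.00
removed quarter-circle | -2375.83 | 136.66 | 23.34 | -324674.38 | -55458.33
Σ | 28024.17 |  |  | 2107325.62 | 2832541.67
x̄ = 2107325.62 / 28024.17 = 75.20 mm
ȳ = 2832541.67 / 28024.17 = 101.07 mm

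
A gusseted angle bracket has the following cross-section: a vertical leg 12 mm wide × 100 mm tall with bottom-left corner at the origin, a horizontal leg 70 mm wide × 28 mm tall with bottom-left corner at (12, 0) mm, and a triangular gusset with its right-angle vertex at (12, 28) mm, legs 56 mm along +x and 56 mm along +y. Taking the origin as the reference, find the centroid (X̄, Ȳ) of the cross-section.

vertical leg: A = 12 × 100 = 1200.00, centroid at (6.00, 50.00).
horizontal leg: A = 70 × 28 = 1960.00, centroid at (47.00, 14.00).
gusset: A = ½·56·56 = 1568.00, centroid at (30.67, 46.67).
ΣA = 4728.00 mm²
ΣAX̄ = (1200.00)(6.00) + (1960.00)(47.00) + (1568.00)(30.67) = 147405.33 mm³
ΣAȲ = (1200.00)(50.00) + (1960.00)(14.00) + (1568.00)(46.67) = 160613.33 mm³
X̄ = 147405.33 / 4728.00 = 31.18 mm
Ȳ = 160613.33 / 4728.00 = 33.97 mm

X̄ = 31.18 mm, Ȳ = 33.97 mm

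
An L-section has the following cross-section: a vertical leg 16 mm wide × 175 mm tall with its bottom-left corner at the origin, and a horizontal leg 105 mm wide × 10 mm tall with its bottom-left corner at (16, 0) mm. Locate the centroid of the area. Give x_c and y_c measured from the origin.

x_c = 24.50 mm, y_c = 65.00 mm

Part | A | x̄ᵢ | ȳᵢ | A·x̄ᵢ | A·ȳᵢ
vertical leg | 2800.00 | 8.00 | 87.50 | 22400.00 | 245000.00
horizontal leg | 1050.00 | 68.50 | 5.00 | 71925.00 | 5250.00
Σ | 3850.00 |  |  | 94325.00 | 250250.00
x_c = 94325.00 / 3850.00 = 24.50 mm
y_c = 250250.00 / 3850.00 = 65.00 mm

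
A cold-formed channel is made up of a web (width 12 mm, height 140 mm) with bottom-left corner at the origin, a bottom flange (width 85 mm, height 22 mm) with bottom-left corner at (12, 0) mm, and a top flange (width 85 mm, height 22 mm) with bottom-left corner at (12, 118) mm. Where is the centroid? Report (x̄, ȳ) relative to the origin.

Part | A | x̄ᵢ | ȳᵢ | A·x̄ᵢ | A·ȳᵢ
web | 1680.00 | 6.00 | 70.00 | 10080.00 | 117600.00
bottom flange | 1870.00 | 54.50 | 11.00 | 101915.00 | 20570.00
top flange | 1870.00 | 54.50 | 129.00 | 101915.00 | 241230.00
Σ | 5420.00 |  |  | 213910.00 | 379400.00
x̄ = 213910.00 / 5420.00 = 39.47 mm
ȳ = 379400.00 / 5420.00 = 70.00 mm

x̄ = 39.47 mm, ȳ = 70.00 mm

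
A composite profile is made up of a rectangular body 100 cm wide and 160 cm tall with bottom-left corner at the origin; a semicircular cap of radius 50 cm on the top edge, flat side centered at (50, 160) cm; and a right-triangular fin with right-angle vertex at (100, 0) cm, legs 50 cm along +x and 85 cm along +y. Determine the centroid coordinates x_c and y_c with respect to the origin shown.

x_c = 56.42 cm, y_c = 93.05 cm

rectangular body: A = 100 × 160 = 16000.00, centroid at (50.00, 80.00).
semicircular top: A = ½π·50² = 3926.99, centroid at (50.00, 181.22).
triangular fin: A = ½·50·85 = 2125.00, centroid at (116.67, 28.33).
ΣA = 22051.99 cm²
ΣAx_c = (16000.00)(50.00) + (3926.99)(50.00) + (2125.00)(116.67) = 1244266.21 cm³
ΣAy_c = (16000.00)(80.00) + (3926.99)(181.22) + (2125.00)(28.33) = 2051860.20 cm³
x_c = 1244266.21 / 22051.99 = 56.42 cm
y_c = 2051860.20 / 22051.99 = 93.05 cm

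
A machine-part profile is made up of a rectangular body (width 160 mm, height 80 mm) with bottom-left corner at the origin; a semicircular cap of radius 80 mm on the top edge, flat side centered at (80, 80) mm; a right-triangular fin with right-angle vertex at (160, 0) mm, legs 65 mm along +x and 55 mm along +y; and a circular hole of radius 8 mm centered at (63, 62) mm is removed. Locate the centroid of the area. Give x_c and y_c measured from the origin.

x_c = 87.58 mm, y_c = 68.65 mm

Part | A | x̄ᵢ | ȳᵢ | A·x̄ᵢ | A·ȳᵢ
rectangular body | 12800.00 | 80.00 | 40.00 | 1024000.00 | 512000.00
semicircular top | 10053.10 | 80.00 | 113.95 | 804247.72 | 1145581.05
triangular fin | 1787.50 | 181.67 | 18.33 | 324729.17 | 32770.83
hole | -201.06 | 63.00 | 62.00 | -12666.90 | -12465.84
Σ | 24439.53 |  |  | 2140309.98 | 1677886.05
x_c = 2140309.98 / 24439.53 = 87.58 mm
y_c = 1677886.05 / 24439.53 = 68.65 mm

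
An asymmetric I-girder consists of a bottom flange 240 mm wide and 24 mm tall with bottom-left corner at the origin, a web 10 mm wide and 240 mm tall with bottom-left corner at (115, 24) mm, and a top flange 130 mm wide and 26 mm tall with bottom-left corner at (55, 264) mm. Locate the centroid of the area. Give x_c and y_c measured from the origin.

bottom flange: A = 240 × 24 = 5760.00, centroid at (120.00, 12.00).
web: A = 10 × 240 = 2400.00, centroid at (120.00, 144.00).
top flange: A = 130 × 26 = 3380.00, centroid at (120.00, 277.00).
ΣA = 11540.00 mm²
ΣAx_c = (5760.00)(120.00) + (2400.00)(120.00) + (3380.00)(120.00) = 1384800.00 mm³
ΣAy_c = (5760.00)(12.00) + (2400.00)(144.00) + (3380.00)(277.00) = 1350980.00 mm³
x_c = 1384800.00 / 11540.00 = 120.00 mm
y_c = 1350980.00 / 11540.00 = 117.07 mm

x_c = 120.00 mm, y_c = 117.07 mm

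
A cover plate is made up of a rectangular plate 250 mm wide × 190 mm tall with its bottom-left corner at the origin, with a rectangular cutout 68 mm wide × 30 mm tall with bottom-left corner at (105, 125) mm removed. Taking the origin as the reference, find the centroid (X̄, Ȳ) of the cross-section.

X̄ = 124.37 mm, Ȳ = 92.98 mm

Part | A | x̄ᵢ | ȳᵢ | A·x̄ᵢ | A·ȳᵢ
plate | 47500.00 | 125.00 | 95.00 | 5937500.00 | 4512500.00
hole | -2040.00 | 139.00 | 140.00 | -283560.00 | -285600.00
Σ | 45460.00 |  |  | 5653940.00 | 4226900.00
X̄ = 5653940.00 / 45460.00 = 124.37 mm
Ȳ = 4226900.00 / 45460.00 = 92.98 mm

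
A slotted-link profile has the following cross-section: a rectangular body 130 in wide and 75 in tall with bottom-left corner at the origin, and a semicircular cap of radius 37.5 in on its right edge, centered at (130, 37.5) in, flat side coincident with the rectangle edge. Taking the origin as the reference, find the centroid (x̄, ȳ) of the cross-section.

rectangular body: A = 130 × 75 = 9750.00, centroid at (65.00, 37.50).
semicircular end: A = ½π·37.5² = 2208.93, centroid at (145.92, 37.50).
ΣA = 11958.93 in²
ΣAx̄ = (9750.00)(65.00) + (2208.93)(145.92) = 956067.45 in³
ΣAȳ = (9750.00)(37.50) + (2208.93)(37.50) = 448459.96 in³
x̄ = 956067.45 / 11958.93 = 79.95 in
ȳ = 448459.96 / 11958.93 = 37.50 in

x̄ = 79.95 in, ȳ = 37.50 in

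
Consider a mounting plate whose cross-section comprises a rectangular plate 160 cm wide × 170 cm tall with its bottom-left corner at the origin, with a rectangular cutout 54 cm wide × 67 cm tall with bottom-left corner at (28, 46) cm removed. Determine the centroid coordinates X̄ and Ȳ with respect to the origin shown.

X̄ = 83.84 cm, Ȳ = 85.84 cm

Part | A | x̄ᵢ | ȳᵢ | A·x̄ᵢ | A·ȳᵢ
plate | 27200.00 | 80.00 | 85.00 | 2176000.00 | 2312000.00
hole | -3618.00 | 55.00 | 79.50 | -198990.00 | -287631.00
Σ | 23582.00 |  |  | 1977010.00 | 2024369.00
X̄ = 1977010.00 / 23582.00 = 83.84 cm
Ȳ = 2024369.00 / 23582.00 = 85.84 cm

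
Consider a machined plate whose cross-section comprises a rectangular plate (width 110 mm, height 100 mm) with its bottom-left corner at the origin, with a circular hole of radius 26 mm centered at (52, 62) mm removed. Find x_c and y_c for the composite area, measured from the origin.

x_c = 55.72 mm, y_c = 47.13 mm

Part | A | x̄ᵢ | ȳᵢ | A·x̄ᵢ | A·ȳᵢ
plate | 11000.00 | 55.00 | 50.00 | 605000.00 | 550000.00
hole | -2123.72 | 52.00 | 62.00 | -110433.26 | -131670.43
Σ | 8876.28 |  |  | 494566.74 | 418329.57
x_c = 494566.74 / 8876.28 = 55.72 mm
y_c = 418329.57 / 8876.28 = 47.13 mm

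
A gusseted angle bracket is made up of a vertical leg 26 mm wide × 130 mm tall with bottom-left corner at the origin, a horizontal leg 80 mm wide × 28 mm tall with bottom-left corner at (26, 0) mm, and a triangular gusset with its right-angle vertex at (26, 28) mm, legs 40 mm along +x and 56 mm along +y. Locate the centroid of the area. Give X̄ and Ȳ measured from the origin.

X̄ = 34.99 mm, Ȳ = 45.00 mm

vertical leg: A = 26 × 130 = 3380.00, centroid at (13.00, 65.00).
horizontal leg: A = 80 × 28 = 2240.00, centroid at (66.00, 14.00).
gusset: A = ½·40·56 = 1120.00, centroid at (39.33, 46.67).
ΣA = 6740.00 mm²
ΣAX̄ = (3380.00)(13.00) + (2240.00)(66.00) + (1120.00)(39.33) = 235833.33 mm³
ΣAȲ = (3380.00)(65.00) + (2240.00)(14.00) + (1120.00)(46.67) = 303326.67 mm³
X̄ = 235833.33 / 6740.00 = 34.99 mm
Ȳ = 303326.67 / 6740.00 = 45.00 mm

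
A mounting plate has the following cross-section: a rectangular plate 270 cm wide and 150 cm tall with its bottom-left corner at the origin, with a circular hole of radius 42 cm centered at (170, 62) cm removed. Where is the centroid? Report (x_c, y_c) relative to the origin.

plate: A = 270 × 150 = 40500.00, centroid at (135.00, 75.00).
hole: A = −π·42² = -5541.77, centroid at (170.00, 62.00).
ΣA = 34958.23 cm², ΣAx_c = 4525399.20 cm³, ΣAy_c = 2693910.29 cm³.
x_c = 4525399.20/34958.23 = 129.45 cm; y_c = 2693910.29/34958.23 = 77.06 cm.

x_c = 129.45 cm, y_c = 77.06 cm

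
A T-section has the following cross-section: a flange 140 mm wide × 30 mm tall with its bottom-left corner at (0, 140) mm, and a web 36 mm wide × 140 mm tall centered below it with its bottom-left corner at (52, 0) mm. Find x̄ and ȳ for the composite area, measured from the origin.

x̄ = 70.00 mm, ȳ = 108.64 mm

web: A = 36 × 140 = 5040.00, centroid at (70.00, 70.00).
flange: A = 140 × 30 = 4200.00, centroid at (70.00, 155.00).
ΣA = 9240.00 mm²
ΣAx̄ = (5040.00)(70.00) + (4200.00)(70.00) = 646800.00 mm³
ΣAȳ = (5040.00)(70.00) + (4200.00)(155.00) = 1003800.00 mm³
x̄ = 646800.00 / 9240.00 = 70.00 mm
ȳ = 1003800.00 / 9240.00 = 108.64 mm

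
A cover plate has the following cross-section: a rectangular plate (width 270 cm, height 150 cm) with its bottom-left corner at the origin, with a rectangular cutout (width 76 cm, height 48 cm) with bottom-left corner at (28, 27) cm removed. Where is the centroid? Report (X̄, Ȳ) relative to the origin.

X̄ = 141.83 cm, Ȳ = 77.38 cm

plate: A = 270 × 150 = 40500.00, centroid at (135.00, 75.00).
hole: A = −(76 × 48) = -3648.00, centroid at (66.00, 51.00).
ΣA = 36852.00 cm²
ΣAX̄ = (40500.00)(135.00) + (-3648.00)(66.00) = 5226732.00 cm³
ΣAȲ = (40500.00)(75.00) + (-3648.00)(51.00) = 2851452.00 cm³
X̄ = 5226732.00 / 36852.00 = 141.83 cm
Ȳ = 2851452.00 / 36852.00 = 77.38 cm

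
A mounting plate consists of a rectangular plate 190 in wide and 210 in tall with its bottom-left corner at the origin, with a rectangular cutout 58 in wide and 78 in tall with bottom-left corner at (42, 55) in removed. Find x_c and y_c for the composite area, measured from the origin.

x_c = 98.07 in, y_c = 106.41 in

Part | A | x̄ᵢ | ȳᵢ | A·x̄ᵢ | A·ȳᵢ
plate | 39900.00 | 95.00 | 105.00 | 3790500.00 | 4189500.00
hole | -4524.00 | 71.00 | 94.00 | -321204.00 | -425256.00
Σ | 35376.00 |  |  | 3469296.00 | 3764244.00
x_c = 3469296.00 / 35376.00 = 98.07 in
y_c = 3764244.00 / 35376.00 = 106.41 in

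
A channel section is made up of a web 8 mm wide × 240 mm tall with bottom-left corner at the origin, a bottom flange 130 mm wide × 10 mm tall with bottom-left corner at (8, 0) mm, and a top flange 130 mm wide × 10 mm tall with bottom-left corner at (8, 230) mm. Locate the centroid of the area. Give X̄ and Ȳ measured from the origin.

X̄ = 43.69 mm, Ȳ = 120.00 mm

web: A = 8 × 240 = 1920.00, centroid at (4.00, 120.00).
bottom flange: A = 130 × 10 = 1300.00, centroid at (73.00, 5.00).
top flange: A = 130 × 10 = 1300.00, centroid at (73.00, 235.00).
ΣA = 4520.00 mm²
ΣAX̄ = (1920.00)(4.00) + (1300.00)(73.00) + (1300.00)(73.00) = 197480.00 mm³
ΣAȲ = (1920.00)(120.00) + (1300.00)(5.00) + (1300.00)(235.00) = 542400.00 mm³
X̄ = 197480.00 / 4520.00 = 43.69 mm
Ȳ = 542400.00 / 4520.00 = 120.00 mm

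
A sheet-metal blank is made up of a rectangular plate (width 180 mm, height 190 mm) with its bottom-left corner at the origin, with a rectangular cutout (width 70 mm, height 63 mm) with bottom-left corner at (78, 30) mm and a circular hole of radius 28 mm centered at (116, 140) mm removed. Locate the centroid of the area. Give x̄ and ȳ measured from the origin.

x̄ = 83.94 mm, ȳ = 96.35 mm

plate: A = 180 × 190 = 34200.00, centroid at (90.00, 95.00).
hole 1: A = −(70 × 63) = -4410.00, centroid at (113.00, 61.50).
hole 2: A = −π·28² = -2463.01, centroid at (116.00, 140.00).
ΣA = 27326.99 mm²
ΣAx̄ = (34200.00)(90.00) + (-4410.00)(113.00) + (-2463.01)(116.00) = 2293961.00 mm³
ΣAȳ = (34200.00)(95.00) + (-4410.00)(61.50) + (-2463.01)(140.00) = 2632963.79 mm³
x̄ = 2293961.00 / 27326.99 = 83.94 mm
ȳ = 2632963.79 / 27326.99 = 96.35 mm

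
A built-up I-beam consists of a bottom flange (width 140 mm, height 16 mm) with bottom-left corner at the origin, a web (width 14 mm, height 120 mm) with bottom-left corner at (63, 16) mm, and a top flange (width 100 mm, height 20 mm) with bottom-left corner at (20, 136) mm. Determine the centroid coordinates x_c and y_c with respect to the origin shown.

x_c = 70.00 mm, y_c = 73.92 mm

bottom flange: A = 140 × 16 = 2240.00, centroid at (70.00, 8.00).
web: A = 14 × 120 = 1680.00, centroid at (70.00, 76.00).
top flange: A = 100 × 20 = 2000.00, centroid at (70.00, 146.00).
ΣA = 5920.00 mm²
ΣAx_c = (2240.00)(70.00) + (1680.00)(70.00) + (2000.00)(70.00) = 414400.00 mm³
ΣAy_c = (2240.00)(8.00) + (1680.00)(76.00) + (2000.00)(146.00) = 437600.00 mm³
x_c = 414400.00 / 5920.00 = 70.00 mm
y_c = 437600.00 / 5920.00 = 73.92 mm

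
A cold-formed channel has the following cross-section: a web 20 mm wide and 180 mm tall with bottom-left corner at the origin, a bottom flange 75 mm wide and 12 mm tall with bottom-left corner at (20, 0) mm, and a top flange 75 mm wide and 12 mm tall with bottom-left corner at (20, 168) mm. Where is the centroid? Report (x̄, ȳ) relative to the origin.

web: A = 20 × 180 = 3600.00, centroid at (10.00, 90.00).
bottom flange: A = 75 × 12 = 900.00, centroid at (57.50, 6.00).
top flange: A = 75 × 12 = 900.00, centroid at (57.50, 174.00).
ΣA = 5400.00 mm², ΣAx̄ = 139500.00 mm³, ΣAȳ = 486000.00 mm³.
x̄ = 139500.00/5400.00 = 25.83 mm; ȳ = 486000.00/5400.00 = 90.00 mm.

x̄ = 25.83 mm, ȳ = 90.00 mm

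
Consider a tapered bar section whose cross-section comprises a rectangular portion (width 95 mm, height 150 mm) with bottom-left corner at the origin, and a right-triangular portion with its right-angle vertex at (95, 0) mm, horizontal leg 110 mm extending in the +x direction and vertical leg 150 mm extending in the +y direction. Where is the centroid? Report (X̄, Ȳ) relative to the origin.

rectangular portion: A = 95 × 150 = 14250.00, centroid at (47.50, 75.00).
triangular portion: A = ½·110·150 = 8250.00, centroid at (131.67, 50.00).
ΣA = 22500.00 mm², ΣAX̄ = 1763125.00 mm³, ΣAȲ = 1481250.00 mm³.
X̄ = 1763125.00/22500.00 = 78.36 mm; Ȳ = 1481250.00/22500.00 = 65.83 mm.

X̄ = 78.36 mm, Ȳ = 65.83 mm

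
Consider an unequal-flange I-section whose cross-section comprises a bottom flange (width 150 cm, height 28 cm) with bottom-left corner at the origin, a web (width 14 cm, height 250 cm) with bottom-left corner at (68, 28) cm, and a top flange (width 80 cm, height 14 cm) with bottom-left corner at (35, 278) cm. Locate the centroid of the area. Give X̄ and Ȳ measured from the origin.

X̄ = 75.00 cm, Ȳ = 103.57 cm

Part | A | x̄ᵢ | ȳᵢ | A·x̄ᵢ | A·ȳᵢ
bottom flange | 4200.00 | 75.00 | 14.00 | 315000.00 | 58800.00
web | 3500.00 | 75.00 | 153.00 | 262500.00 | 535500.00
top flange | 1120.00 | 75.00 | 285.00 | 84000.00 | 319200.00
Σ | 8820.00 |  |  | 661500.00 | 913500.00
X̄ = 661500.00 / 8820.00 = 75.00 cm
Ȳ = 913500.00 / 8820.00 = 103.57 cm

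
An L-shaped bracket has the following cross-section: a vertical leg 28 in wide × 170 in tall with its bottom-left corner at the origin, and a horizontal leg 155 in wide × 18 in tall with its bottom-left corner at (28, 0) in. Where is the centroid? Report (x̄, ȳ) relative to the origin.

x̄ = 47.81 in, ȳ = 56.92 in

Part | A | x̄ᵢ | ȳᵢ | A·x̄ᵢ | A·ȳᵢ
vertical leg | 4760.00 | 14.00 | 85.00 | 66640.00 | 404600.00
horizontal leg | 2790.00 | 105.50 | 9.00 | 294345.00 | 25110.00
Σ | 7550.00 |  |  | 360985.00 | 429710.00
x̄ = 360985.00 / 7550.00 = 47.81 in
ȳ = 429710.00 / 7550.00 = 56.92 in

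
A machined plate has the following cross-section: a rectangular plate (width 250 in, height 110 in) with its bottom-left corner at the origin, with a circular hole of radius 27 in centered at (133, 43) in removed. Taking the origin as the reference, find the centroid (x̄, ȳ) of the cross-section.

plate: A = 250 × 110 = 27500.00, centroid at (125.00, 55.00).
hole: A = −π·27² = -2290.22, centroid at (133.00, 43.00).
ΣA = 25209.78 in², ΣAx̄ = 3132900.60 in³, ΣAȳ = 1414020.50 in³.
x̄ = 3132900.60/25209.78 = 124.27 in; ȳ = 1414020.50/25209.78 = 56.09 in.

x̄ = 124.27 in, ȳ = 56.09 in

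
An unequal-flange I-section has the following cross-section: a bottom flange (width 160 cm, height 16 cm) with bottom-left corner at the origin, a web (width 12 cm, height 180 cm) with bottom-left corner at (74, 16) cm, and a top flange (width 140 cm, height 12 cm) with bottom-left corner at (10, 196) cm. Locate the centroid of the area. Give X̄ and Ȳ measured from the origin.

X̄ = 80.00 cm, Ȳ = 92.00 cm

Part | A | x̄ᵢ | ȳᵢ | A·x̄ᵢ | A·ȳᵢ
bottom flange | 2560.00 | 80.00 | 8.00 | 204800.00 | 20480.00
web | 2160.00 | 80.00 | 106.00 | 172800.00 | 228960.00
top flange | 1680.00 | 80.00 | 202.00 | 134400.00 | 339360.00
Σ | 6400.00 |  |  | 512000.00 | 588800.00
X̄ = 512000.00 / 6400.00 = 80.00 cm
Ȳ = 588800.00 / 6400.00 = 92.00 cm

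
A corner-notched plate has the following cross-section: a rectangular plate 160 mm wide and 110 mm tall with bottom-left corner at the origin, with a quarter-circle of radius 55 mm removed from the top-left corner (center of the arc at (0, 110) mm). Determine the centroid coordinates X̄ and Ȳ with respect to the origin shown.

X̄ = 88.84 mm, Ȳ = 50.06 mm

plate: A = 160 × 110 = 17600.00, centroid at (80.00, 55.00).
removed quarter-circle: A = −¼π·55² = -2375.83, centroid at (23.34, 86.66).
ΣA = 15224.17 mm²
ΣAX̄ = (17600.00)(80.00) + (-2375.83)(23.34) = 1352541.67 mm³
ΣAȲ = (17600.00)(55.00) + (-2375.83)(86.66) = 762117.09 mm³
X̄ = 1352541.67 / 15224.17 = 88.84 mm
Ȳ = 762117.09 / 15224.17 = 50.06 mm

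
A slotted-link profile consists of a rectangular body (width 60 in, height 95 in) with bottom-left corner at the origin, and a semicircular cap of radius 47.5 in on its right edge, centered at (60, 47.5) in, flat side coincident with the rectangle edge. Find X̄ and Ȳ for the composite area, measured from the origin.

X̄ = 49.23 in, Ȳ = 47.50 in

rectangular body: A = 60 × 95 = 5700.00, centroid at (30.00, 47.50).
semicircular end: A = ½π·47.5² = 3544.11, centroid at (80.16, 47.50).
ΣA = 9244.11 in²
ΣAX̄ = (5700.00)(30.00) + (3544.11)(80.16) = 455094.47 in³
ΣAȲ = (5700.00)(47.50) + (3544.11)(47.50) = 439095.19 in³
X̄ = 455094.47 / 9244.11 = 49.23 in
Ȳ = 439095.19 / 9244.11 = 47.50 in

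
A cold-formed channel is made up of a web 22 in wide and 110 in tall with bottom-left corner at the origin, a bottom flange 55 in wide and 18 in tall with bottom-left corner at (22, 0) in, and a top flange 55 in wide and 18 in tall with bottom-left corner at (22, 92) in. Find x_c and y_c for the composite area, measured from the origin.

x_c = 28.32 in, y_c = 55.00 in

web: A = 22 × 110 = 2420.00, centroid at (11.00, 55.00).
bottom flange: A = 55 × 18 = 990.00, centroid at (49.50, 9.00).
top flange: A = 55 × 18 = 990.00, centroid at (49.50, 101.00).
ΣA = 4400.00 in²
ΣAx_c = (2420.00)(11.00) + (990.00)(49.50) + (990.00)(49.50) = 124630.00 in³
ΣAy_c = (2420.00)(55.00) + (990.00)(9.00) + (990.00)(101.00) = 242000.00 in³
x_c = 124630.00 / 4400.00 = 28.32 in
y_c = 242000.00 / 4400.00 = 55.00 in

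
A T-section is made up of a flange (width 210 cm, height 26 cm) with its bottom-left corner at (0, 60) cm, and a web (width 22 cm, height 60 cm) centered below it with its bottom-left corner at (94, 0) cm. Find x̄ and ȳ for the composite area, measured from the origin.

Part | A | x̄ᵢ | ȳᵢ | A·x̄ᵢ | A·ȳᵢ
web | 1320.00 | 105.00 | 30.00 | 138600.00 | 39600.00
flange | 5460.00 | 105.00 | 73.00 | 573300.00 | 398580.00
Σ | 6780.00 |  |  | 711900.00 | 438180.00
x̄ = 711900.00 / 6780.00 = 105.00 cm
ȳ = 438180.00 / 6780.00 = 64.63 cm

x̄ = 105.00 cm, ȳ = 64.63 cm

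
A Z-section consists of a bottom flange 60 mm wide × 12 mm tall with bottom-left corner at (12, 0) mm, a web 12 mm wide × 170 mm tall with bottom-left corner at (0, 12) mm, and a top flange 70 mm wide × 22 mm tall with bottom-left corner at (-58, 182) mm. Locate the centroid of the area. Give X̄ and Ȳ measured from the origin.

bottom flange: A = 60 × 12 = 720.00, centroid at (42.00, 6.00).
web: A = 12 × 170 = 2040.00, centroid at (6.00, 97.00).
top flange: A = 70 × 22 = 1540.00, centroid at (-23.00, 193.00).
ΣA = 4300.00 mm²
ΣAX̄ = (720.00)(42.00) + (2040.00)(6.00) + (1540.00)(-23.00) = 7060.00 mm³
ΣAȲ = (720.00)(6.00) + (2040.00)(97.00) + (1540.00)(193.00) = 499420.00 mm³
X̄ = 7060.00 / 4300.00 = 1.64 mm
Ȳ = 499420.00 / 4300.00 = 116.14 mm

X̄ = 1.64 mm, Ȳ = 116.14 mm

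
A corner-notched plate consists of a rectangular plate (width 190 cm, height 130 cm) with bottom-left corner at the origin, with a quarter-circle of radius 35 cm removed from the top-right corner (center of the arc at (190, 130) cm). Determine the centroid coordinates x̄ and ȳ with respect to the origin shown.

Part | A | x̄ᵢ | ȳᵢ | A·x̄ᵢ | A·ȳᵢ
plate | 24700.00 | 95.00 | 65.00 | 2346500.00 | 1605500.00
removed quarter-circle | -962.11 | 175.15 | 115.15 | -168509.76 | -110782.99
Σ | 23737.89 |  |  | 2177990.24 | 1494717.01
x̄ = 2177990.24 / 23737.89 = 91.75 cm
ȳ = 1494717.01 / 23737.89 = 62.97 cm

x̄ = 91.75 cm, ȳ = 62.97 cm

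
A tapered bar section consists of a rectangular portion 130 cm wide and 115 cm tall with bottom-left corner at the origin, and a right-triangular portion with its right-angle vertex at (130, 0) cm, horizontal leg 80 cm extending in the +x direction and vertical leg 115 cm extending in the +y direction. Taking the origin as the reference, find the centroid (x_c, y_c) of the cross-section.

x_c = 86.57 cm, y_c = 52.99 cm

rectangular portion: A = 130 × 115 = 14950.00, centroid at (65.00, 57.50).
triangular portion: A = ½·80·115 = 4600.00, centroid at (156.67, 38.33).
ΣA = 19550.00 cm²
ΣAx_c = (14950.00)(65.00) + (4600.00)(156.67) = 1692416.67 cm³
ΣAy_c = (14950.00)(57.50) + (4600.00)(38.33) = 1035958.33 cm³
x_c = 1692416.67 / 19550.00 = 86.57 cm
y_c = 1035958.33 / 19550.00 = 52.99 cm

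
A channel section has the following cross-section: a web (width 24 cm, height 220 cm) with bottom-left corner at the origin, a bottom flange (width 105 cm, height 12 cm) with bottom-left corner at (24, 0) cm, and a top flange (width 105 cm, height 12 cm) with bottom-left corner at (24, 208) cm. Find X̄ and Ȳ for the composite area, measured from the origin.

X̄ = 32.84 cm, Ȳ = 110.00 cm

web: A = 24 × 220 = 5280.00, centroid at (12.00, 110.00).
bottom flange: A = 105 × 12 = 1260.00, centroid at (76.50, 6.00).
top flange: A = 105 × 12 = 1260.00, centroid at (76.50, 214.00).
ΣA = 7800.00 cm²
ΣAX̄ = (5280.00)(12.00) + (1260.00)(76.50) + (1260.00)(76.50) = 256140.00 cm³
ΣAȲ = (5280.00)(110.00) + (1260.00)(6.00) + (1260.00)(214.00) = 858000.00 cm³
X̄ = 256140.00 / 7800.00 = 32.84 cm
Ȳ = 858000.00 / 7800.00 = 110.00 cm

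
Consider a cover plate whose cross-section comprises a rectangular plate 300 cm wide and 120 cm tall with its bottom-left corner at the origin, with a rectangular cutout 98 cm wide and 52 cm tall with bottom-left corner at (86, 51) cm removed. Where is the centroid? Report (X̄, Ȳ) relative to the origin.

X̄ = 152.47 cm, Ȳ = 57.20 cm

plate: A = 300 × 120 = 36000.00, centroid at (150.00, 60.00).
hole: A = −(98 × 52) = -5096.00, centroid at (135.00, 77.00).
ΣA = 30904.00 cm²
ΣAX̄ = (36000.00)(150.00) + (-5096.00)(135.00) = 4712040.00 cm³
ΣAȲ = (36000.00)(60.00) + (-5096.00)(77.00) = 1767608.00 cm³
X̄ = 4712040.00 / 30904.00 = 152.47 cm
Ȳ = 1767608.00 / 30904.00 = 57.20 cm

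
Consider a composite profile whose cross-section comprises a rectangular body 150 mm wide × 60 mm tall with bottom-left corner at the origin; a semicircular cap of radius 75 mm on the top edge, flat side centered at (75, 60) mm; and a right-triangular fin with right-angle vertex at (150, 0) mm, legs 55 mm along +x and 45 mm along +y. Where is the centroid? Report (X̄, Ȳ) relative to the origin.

X̄ = 81.06 mm, Ȳ = 57.67 mm

Part | A | x̄ᵢ | ȳᵢ | A·x̄ᵢ | A·ȳᵢ
rectangular body | 9000.00 | 75.00 | 30.00 | 675000.00 | 270000.00
semicircular top | 8835.73 | 75.00 | 91.83 | 662679.70 | 811393.76
triangular fin | 1237.50 | 168.33 | 15.00 | 208312.50 | 18562.50
Σ | 19073.23 |  |  | 1545992.20 | 1099956.26
X̄ = 1545992.20 / 19073.23 = 81.06 mm
Ȳ = 1099956.26 / 19073.23 = 57.67 mm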